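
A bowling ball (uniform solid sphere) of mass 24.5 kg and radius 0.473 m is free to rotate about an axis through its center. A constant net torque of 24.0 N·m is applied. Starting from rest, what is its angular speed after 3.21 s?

ω ≈ 35.1 rad/s

I = (2/5)MR² = (2/5)(24.5)(0.473)² = 2.193 kg·m².
α = τ/I = 24.0/2.193 = 10.95 rad/s².
ω = ω₀ + αt = 0 + (10.95)(3.21) = 35.14 rad/s.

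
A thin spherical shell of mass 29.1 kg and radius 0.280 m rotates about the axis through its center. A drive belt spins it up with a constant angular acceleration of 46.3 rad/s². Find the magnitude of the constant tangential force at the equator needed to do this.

F ≈ 252 N

I = (2/3)MR² = (2/3)(29.1)(0.280)² = 1.521 kg·m².
The required torque is τ = Iα = (1.521)(46.30) = 70.42 N·m.
A tangential force at the equator gives τ = FR, so F = τ/R = 70.42/0.280 = 251.5 N.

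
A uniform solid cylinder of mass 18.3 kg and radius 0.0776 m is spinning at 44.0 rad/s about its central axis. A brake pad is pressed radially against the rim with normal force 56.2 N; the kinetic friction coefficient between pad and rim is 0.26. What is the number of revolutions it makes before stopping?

I = ½MR² = (1/2)(18.3)(0.0776)² = 0.05510 kg·m².
Friction force f = μN = (0.26)(56.2) = 14.61 N at the rim; torque magnitude τ = fR = 1.134 N·m, opposing ω.
|α| = τ/I = 1.134/0.05510 = 20.58 rad/s² (deceleration).
ω² = ω₀² − 2|α|θ with ω = 0 ⇒ θ = ω₀²/(2|α|) = 47.04 rad = 7.486 rev.

≈ 7.49 revolutions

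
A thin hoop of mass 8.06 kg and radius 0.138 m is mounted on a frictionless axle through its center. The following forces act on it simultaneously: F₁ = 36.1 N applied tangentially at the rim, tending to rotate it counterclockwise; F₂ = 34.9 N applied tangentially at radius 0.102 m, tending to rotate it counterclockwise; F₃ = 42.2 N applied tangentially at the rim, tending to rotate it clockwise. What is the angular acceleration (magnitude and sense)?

I = MR² = (8.06)(0.138)² = 0.1535 kg·m².
Taking counterclockwise as positive: τ₁ = +(36.1)(0.138) = +4.982 N·m; τ₂ = +(34.9)(0.102) = +3.560 N·m; τ₃ = −(42.2)(0.138) = −5.824 N·m.
Net torque τ = 2.718 N·m.
α = τ/I = 2.718/0.1535 = 17.71 rad/s².

α ≈ 17.7 rad/s², counterclockwise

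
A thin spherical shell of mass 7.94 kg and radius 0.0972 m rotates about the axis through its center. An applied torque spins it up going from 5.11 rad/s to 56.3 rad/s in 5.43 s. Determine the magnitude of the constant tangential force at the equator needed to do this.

I = (2/3)MR² = (2/3)(7.94)(0.0972)² = 0.05001 kg·m².
α = Δω/Δt = (56.3 − 5.11)/5.43 = 9.427 rad/s².
The required torque is τ = Iα = (0.05001)(9.427) = 0.4715 N·m.
A tangential force at the equator gives τ = FR, so F = τ/R = 0.4715/0.0972 = 4.850 N.

F ≈ 4.85 N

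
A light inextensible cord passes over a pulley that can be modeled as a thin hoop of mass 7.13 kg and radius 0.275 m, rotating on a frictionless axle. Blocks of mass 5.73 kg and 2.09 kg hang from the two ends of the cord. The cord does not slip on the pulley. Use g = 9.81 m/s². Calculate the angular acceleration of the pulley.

α ≈ 8.69 rad/s²

I = MR² = (7.13)(0.275)² = 0.5392 kg·m².
Heavier block: m₁g − T₁ = m₁a. Lighter block: T₂ − m₂g = m₂a.
Pulley: (T₁ − T₂)R = Iα = I(a/R), so T₁ − T₂ = (I/R²)a = 1·M_p a = 7.130·a.
Adding the three: (m₁ − m₂)g = (m₁ + m₂ + 7.130)a, so a = (5.73 − 2.09)(9.81)/(5.73 + 2.09 + 7.130) = 2.389 m/s².
α = a/R = 2.389/0.275 = 8.686 rad/s².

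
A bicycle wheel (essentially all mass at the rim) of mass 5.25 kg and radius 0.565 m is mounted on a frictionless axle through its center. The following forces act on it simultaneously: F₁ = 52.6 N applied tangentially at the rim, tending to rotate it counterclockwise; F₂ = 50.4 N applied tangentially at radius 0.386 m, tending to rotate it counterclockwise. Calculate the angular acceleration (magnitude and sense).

α ≈ 29.3 rad/s², counterclockwise

I = MR² = (5.25)(0.565)² = 1.676 kg·m².
Taking counterclockwise as positive: τ₁ = +(52.6)(0.565) = +29.72 N·m; τ₂ = +(50.4)(0.386) = +19.45 N·m.
Net torque τ = 49.17 N·m.
α = τ/I = 49.17/1.676 = 29.34 rad/s².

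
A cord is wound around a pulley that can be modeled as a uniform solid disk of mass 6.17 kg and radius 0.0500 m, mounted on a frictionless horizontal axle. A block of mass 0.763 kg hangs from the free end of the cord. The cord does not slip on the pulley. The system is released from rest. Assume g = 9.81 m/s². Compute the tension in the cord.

I = ½MR² = (1/2)(6.17)(0.0500)² = 0.007713 kg·m².
Block: mg − T = ma. Pulley: TR = Iα. No-slip: a = αR, so T = (I/R²)a = 3.085·a.
Then mg = (m + 3.085)a, so a = (0.763)(9.81)/(0.763 + 3.085) = 1.945 m/s².
T = 3.085·a = 6.001 N.

T ≈ 6.00 N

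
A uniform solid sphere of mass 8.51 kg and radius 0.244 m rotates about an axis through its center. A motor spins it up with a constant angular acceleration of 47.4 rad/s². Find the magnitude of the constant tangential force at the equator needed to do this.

F ≈ 39.4 N

I = (2/5)MR² = (2/5)(8.51)(0.244)² = 0.2027 kg·m².
The required torque is τ = Iα = (0.2027)(47.40) = 9.606 N·m.
A tangential force at the equator gives τ = FR, so F = τ/R = 9.606/0.244 = 39.37 N.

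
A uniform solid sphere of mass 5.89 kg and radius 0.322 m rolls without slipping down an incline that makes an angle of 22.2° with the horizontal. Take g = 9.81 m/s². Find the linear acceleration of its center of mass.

a ≈ 2.65 m/s²

Translation along the incline: Mg sinθ − f = Ma.
Rotation about the center: fR = Iα with I = (2/5)MR². No-slip gives a = αR, so f = (I/R²)a = (2/5)M a.
Substituting: Mg sinθ = (1 + 0.4000)Ma, so a = g sinθ/(1 + 0.4000) = (9.81) sin 22.2° / 1.400 = 2.648 m/s².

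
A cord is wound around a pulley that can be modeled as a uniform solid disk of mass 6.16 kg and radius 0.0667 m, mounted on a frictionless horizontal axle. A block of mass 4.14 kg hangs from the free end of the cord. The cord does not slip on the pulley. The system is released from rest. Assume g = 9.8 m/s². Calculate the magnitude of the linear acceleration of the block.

a ≈ 5.62 m/s²

I = ½MR² = (1/2)(6.16)(0.0667)² = 0.01370 kg·m².
Block: mg − T = ma. Pulley: TR = Iα. No-slip: a = αR, so T = (I/R²)a = 3.080·a.
Then mg = (m + 3.080)a, so a = (4.14)(9.8)/(4.14 + 3.080) = 5.619 m/s².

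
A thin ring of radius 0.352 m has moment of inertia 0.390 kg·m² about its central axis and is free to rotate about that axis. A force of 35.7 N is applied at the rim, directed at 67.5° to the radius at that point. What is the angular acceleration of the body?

α ≈ 29.8 rad/s²

Only the tangential component produces torque: τ = F R sinθ = (35.7)(0.352) sin 67.5° = 11.61 N·m.
Newton's second law for rotation, τ = Iα, gives α = τ/I = 11.61/0.3900 = 29.77 rad/s².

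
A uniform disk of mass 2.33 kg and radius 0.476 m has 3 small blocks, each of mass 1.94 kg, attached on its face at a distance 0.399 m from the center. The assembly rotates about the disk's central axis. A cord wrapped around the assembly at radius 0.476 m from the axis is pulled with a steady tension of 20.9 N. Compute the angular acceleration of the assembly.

α ≈ 8.36 rad/s²

I_disk = ½MR² = ½(2.33)(0.476)² = 0.2640 kg·m².
I_blocks = 3·m·r² = 3(1.94)(0.399)² = 0.9265 kg·m².
Total I = 1.191 kg·m².
τ = F r = (20.9)(0.476) = 9.948 N·m.
α = τ/I = 9.948/1.191 = 8.356 rad/s².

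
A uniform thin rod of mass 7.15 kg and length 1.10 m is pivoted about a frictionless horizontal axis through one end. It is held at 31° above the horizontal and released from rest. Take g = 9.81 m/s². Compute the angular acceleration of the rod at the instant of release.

α ≈ 11.5 rad/s²

About the pivot, I = (1/3)ML² = (1/3)(7.15)(1.10)² = 2.884 kg·m².
The weight acts at the center, a distance L/2 = 0.5500 m from the pivot; τ = Mg(L/2) cos 31° = 33.07 N·m.
α = τ/I = 33.07/2.884 = 11.47 rad/s².
(Equivalently α = (3g/(2L)) cos 31° = 11.47 rad/s².)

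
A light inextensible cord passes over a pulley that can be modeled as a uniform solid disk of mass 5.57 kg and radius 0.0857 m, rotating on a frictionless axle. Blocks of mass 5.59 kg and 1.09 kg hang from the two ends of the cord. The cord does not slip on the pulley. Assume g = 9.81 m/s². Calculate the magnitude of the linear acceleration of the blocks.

I = ½MR² = (1/2)(5.57)(0.0857)² = 0.02045 kg·m².
Heavier block: m₁g − T₁ = m₁a. Lighter block: T₂ − m₂g = m₂a.
Pulley: (T₁ − T₂)R = Iα = I(a/R), so T₁ − T₂ = (I/R²)a = (1/2)M_p a = 2.785·a.
Adding the three: (m₁ − m₂)g = (m₁ + m₂ + 2.785)a, so a = (5.59 − 1.09)(9.81)/(5.59 + 1.09 + 2.785) = 4.664 m/s².

a ≈ 4.66 m/s²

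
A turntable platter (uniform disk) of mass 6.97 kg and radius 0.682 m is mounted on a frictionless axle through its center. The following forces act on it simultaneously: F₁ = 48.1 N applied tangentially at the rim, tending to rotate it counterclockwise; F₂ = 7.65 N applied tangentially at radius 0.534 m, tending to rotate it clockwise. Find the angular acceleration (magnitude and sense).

I = ½MR² = (1/2)(6.97)(0.682)² = 1.621 kg·m².
Taking counterclockwise as positive: τ₁ = +(48.1)(0.682) = +32.80 N·m; τ₂ = −(7.65)(0.534) = −4.085 N·m.
Net torque τ = 28.72 N·m.
α = τ/I = 28.72/1.621 = 17.72 rad/s².

α ≈ 17.7 rad/s², counterclockwise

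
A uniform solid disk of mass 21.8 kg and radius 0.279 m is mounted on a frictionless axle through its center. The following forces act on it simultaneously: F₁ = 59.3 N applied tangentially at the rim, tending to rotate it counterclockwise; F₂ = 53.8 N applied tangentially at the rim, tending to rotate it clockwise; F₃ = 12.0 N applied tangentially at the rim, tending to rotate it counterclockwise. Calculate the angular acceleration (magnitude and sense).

α ≈ 5.75 rad/s², counterclockwise

I = ½MR² = (1/2)(21.8)(0.279)² = 0.8485 kg·m².
Taking counterclockwise as positive: τ₁ = +(59.3)(0.279) = +16.54 N·m; τ₂ = −(53.8)(0.279) = −15.01 N·m; τ₃ = +(12.0)(0.279) = +3.348 N·m.
Net torque τ = 4.883 N·m.
α = τ/I = 4.883/0.8485 = 5.754 rad/s².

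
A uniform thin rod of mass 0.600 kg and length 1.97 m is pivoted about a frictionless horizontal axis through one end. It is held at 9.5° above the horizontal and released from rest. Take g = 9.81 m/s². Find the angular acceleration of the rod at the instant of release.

About the pivot, I = (1/3)ML² = (1/3)(0.600)(1.97)² = 0.7762 kg·m².
The weight acts at the center, a distance L/2 = 0.9850 m from the pivot; τ = Mg(L/2) cos 9.5° = 5.718 N·m.
α = τ/I = 5.718/0.7762 = 7.367 rad/s².
(Equivalently α = (3g/(2L)) cos 9.5° = 7.367 rad/s².)

α ≈ 7.37 rad/s²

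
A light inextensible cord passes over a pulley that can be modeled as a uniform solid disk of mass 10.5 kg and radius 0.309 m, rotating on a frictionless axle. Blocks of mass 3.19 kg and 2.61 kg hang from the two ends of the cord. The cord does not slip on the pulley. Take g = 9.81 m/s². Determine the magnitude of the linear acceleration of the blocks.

I = ½MR² = (1/2)(10.5)(0.309)² = 0.5013 kg·m².
Heavier block: m₁g − T₁ = m₁a. Lighter block: T₂ − m₂g = m₂a.
Pulley: (T₁ − T₂)R = Iα = I(a/R), so T₁ − T₂ = (I/R²)a = (1/2)M_p a = 5.250·a.
Adding the three: (m₁ − m₂)g = (m₁ + m₂ + 5.250)a, so a = (3.19 − 2.61)(9.81)/(3.19 + 2.61 + 5.250) = 0.5149 m/s².

a ≈ 0.515 m/s²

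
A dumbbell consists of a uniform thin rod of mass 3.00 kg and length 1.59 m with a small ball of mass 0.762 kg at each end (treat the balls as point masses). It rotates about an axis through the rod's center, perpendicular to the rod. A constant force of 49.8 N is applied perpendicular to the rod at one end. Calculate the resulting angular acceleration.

α ≈ 24.8 rad/s²

I_rod = (1/12)ML² = (1/12)(3.00)(1.59)² = 0.6320 kg·m².
I_balls = 2·m·(L/2)² = 2(0.762)(0.7950)² = 0.9632 kg·m².
Total I = 1.595 kg·m².
τ = F·(L/2) = (49.8)(0.795) = 39.59 N·m.
α = τ/I = 39.59/1.595 = 24.82 rad/s².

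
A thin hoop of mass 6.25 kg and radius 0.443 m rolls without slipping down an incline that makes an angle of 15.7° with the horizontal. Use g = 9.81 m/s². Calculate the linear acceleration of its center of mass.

Translation along the incline: Mg sinθ − f = Ma.
Rotation about the center: fR = Iα with I = MR². No-slip gives a = αR, so f = (I/R²)a = M a.
Substituting: Mg sinθ = (1 + 1.000)Ma, so a = g sinθ/(1 + 1.000) = (9.81) sin 15.7° / 2.000 = 1.327 m/s².

a ≈ 1.33 m/s²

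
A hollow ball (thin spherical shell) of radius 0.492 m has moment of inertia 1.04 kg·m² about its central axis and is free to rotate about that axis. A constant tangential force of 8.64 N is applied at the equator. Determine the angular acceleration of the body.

τ = F R = (8.64)(0.492) = 4.251 N·m.
From τ = Iα: α = 4.251/1.040 = 4.087 rad/s².

α ≈ 4.09 rad/s²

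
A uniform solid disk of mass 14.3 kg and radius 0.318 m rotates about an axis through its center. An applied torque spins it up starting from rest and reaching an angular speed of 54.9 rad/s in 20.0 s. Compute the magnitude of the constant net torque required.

τ ≈ 1.98 N·m

I = ½MR² = (1/2)(14.3)(0.318)² = 0.7230 kg·m².
α = Δω/Δt = (54.9 − 0)/20.0 = 2.745 rad/s².
τ = Iα = (0.7230)(2.745) = 1.985 N·m.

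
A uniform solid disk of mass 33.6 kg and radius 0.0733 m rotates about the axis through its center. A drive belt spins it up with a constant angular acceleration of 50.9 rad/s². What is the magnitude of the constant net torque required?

τ ≈ 4.59 N·m

I = ½MR² = (1/2)(33.6)(0.0733)² = 0.09026 kg·m².
τ = Iα = (0.09026)(50.90) = 4.594 N·m.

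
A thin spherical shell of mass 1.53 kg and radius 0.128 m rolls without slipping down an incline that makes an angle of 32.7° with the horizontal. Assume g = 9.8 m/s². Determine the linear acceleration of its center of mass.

a ≈ 3.18 m/s²

Translation along the incline: Mg sinθ − f = Ma.
Rotation about the center: fR = Iα with I = (2/3)MR². No-slip gives a = αR, so f = (I/R²)a = (2/3)M a.
Substituting: Mg sinθ = (1 + 0.6667)Ma, so a = g sinθ/(1 + 0.6667) = (9.8) sin 32.7° / 1.667 = 3.177 m/s².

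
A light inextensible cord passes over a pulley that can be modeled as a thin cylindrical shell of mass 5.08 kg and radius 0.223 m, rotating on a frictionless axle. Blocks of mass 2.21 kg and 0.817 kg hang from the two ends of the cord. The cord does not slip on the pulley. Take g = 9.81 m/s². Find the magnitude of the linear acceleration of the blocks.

a ≈ 1.69 m/s²

I = MR² = (5.08)(0.223)² = 0.2526 kg·m².
Heavier block: m₁g − T₁ = m₁a. Lighter block: T₂ − m₂g = m₂a.
Pulley: (T₁ − T₂)R = Iα = I(a/R), so T₁ − T₂ = (I/R²)a = 1·M_p a = 5.080·a.
Adding the three: (m₁ − m₂)g = (m₁ + m₂ + 5.080)a, so a = (2.21 − 0.817)(9.81)/(2.21 + 0.817 + 5.080) = 1.686 m/s².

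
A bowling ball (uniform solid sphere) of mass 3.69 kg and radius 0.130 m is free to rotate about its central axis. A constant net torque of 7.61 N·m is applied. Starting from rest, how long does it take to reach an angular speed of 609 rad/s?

I = (2/5)MR² = (2/5)(3.69)(0.130)² = 0.02494 kg·m².
α = τ/I = 7.61/0.02494 = 305.1 rad/s².
ω = αt ⇒ t = ω/α = 609/305.1 = 1.996 s.

t ≈ 2.00 s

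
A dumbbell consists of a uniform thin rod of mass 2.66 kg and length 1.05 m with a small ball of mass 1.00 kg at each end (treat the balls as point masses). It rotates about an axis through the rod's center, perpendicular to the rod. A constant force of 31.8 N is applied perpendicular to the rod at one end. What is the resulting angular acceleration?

α ≈ 21.0 rad/s²

I_rod = (1/12)ML² = (1/12)(2.66)(1.05)² = 0.2444 kg·m².
I_balls = 2·m·(L/2)² = 2(1.00)(0.5250)² = 0.5513 kg·m².
Total I = 0.7956 kg·m².
τ = F·(L/2) = (31.8)(0.525) = 16.70 N·m.
α = τ/I = 16.70/0.7956 = 20.98 rad/s².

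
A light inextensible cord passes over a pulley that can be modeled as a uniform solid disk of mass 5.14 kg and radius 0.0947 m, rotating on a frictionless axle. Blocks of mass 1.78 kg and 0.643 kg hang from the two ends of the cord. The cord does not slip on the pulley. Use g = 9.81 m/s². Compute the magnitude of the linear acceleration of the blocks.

I = ½MR² = (1/2)(5.14)(0.0947)² = 0.02305 kg·m².
Heavier block: m₁g − T₁ = m₁a. Lighter block: T₂ − m₂g = m₂a.
Pulley: (T₁ − T₂)R = Iα = I(a/R), so T₁ − T₂ = (I/R²)a = (1/2)M_p a = 2.570·a.
Adding the three: (m₁ − m₂)g = (m₁ + m₂ + 2.570)a, so a = (1.78 − 0.643)(9.81)/(1.78 + 0.643 + 2.570) = 2.234 m/s².

a ≈ 2.23 m/s²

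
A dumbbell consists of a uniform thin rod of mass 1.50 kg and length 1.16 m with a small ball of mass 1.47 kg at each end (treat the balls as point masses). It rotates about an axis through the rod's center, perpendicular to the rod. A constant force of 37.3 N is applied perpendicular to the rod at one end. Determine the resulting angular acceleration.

α ≈ 18.7 rad/s²

I_rod = (1/12)ML² = (1/12)(1.50)(1.16)² = 0.1682 kg·m².
I_balls = 2·m·(L/2)² = 2(1.47)(0.5800)² = 0.9890 kg·m².
Total I = 1.157 kg·m².
τ = F·(L/2) = (37.3)(0.580) = 21.63 N·m.
α = τ/I = 21.63/1.157 = 18.69 rad/s².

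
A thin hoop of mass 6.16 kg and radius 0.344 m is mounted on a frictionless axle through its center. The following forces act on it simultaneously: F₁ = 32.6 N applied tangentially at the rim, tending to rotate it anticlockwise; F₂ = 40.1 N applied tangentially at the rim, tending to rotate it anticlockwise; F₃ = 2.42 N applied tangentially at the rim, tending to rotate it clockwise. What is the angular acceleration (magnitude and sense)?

α ≈ 33.2 rad/s², anticlockwise

I = MR² = (6.16)(0.344)² = 0.7289 kg·m².
Taking anticlockwise as positive: τ₁ = +(32.6)(0.344) = +11.21 N·m; τ₂ = +(40.1)(0.344) = +13.79 N·m; τ₃ = −(2.42)(0.344) = −0.8325 N·m.
Net torque τ = 24.18 N·m.
α = τ/I = 24.18/0.7289 = 33.17 rad/s².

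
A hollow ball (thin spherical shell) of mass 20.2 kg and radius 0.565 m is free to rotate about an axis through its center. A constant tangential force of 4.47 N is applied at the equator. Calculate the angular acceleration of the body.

α ≈ 0.587 rad/s²

I = (2/3)MR² = (2/3)(20.2)(0.565)² = 4.299 kg·m².
τ = F R = (4.47)(0.565) = 2.526 N·m.
From τ = Iα: α = 2.526/4.299 = 0.5875 rad/s².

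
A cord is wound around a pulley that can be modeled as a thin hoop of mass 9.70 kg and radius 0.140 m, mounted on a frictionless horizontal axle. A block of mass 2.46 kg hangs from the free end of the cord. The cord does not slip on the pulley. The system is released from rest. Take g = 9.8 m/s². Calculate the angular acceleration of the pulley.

I = MR² = (9.70)(0.140)² = 0.1901 kg·m².
Block: mg − T = ma. Pulley: TR = Iα. No-slip: a = αR, so T = (I/R²)a = 9.700·a.
Then mg = (m + 9.700)a, so a = (2.46)(9.8)/(2.46 + 9.700) = 1.983 m/s².
α = a/R = 1.983/0.140 = 14.16 rad/s².

α ≈ 14.2 rad/s²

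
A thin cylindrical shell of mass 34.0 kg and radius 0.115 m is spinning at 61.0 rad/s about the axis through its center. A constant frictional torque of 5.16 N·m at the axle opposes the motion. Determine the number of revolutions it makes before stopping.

I = MR² = (34.0)(0.115)² = 0.4497 kg·m².
The net torque has magnitude 5.16 N·m, opposing ω.
|α| = τ/I = 5.160/0.4497 = 11.48 rad/s² (deceleration).
ω² = ω₀² − 2|α|θ with ω = 0 ⇒ θ = ω₀²/(2|α|) = 162.1 rad = 25.80 rev.

≈ 25.8 revolutions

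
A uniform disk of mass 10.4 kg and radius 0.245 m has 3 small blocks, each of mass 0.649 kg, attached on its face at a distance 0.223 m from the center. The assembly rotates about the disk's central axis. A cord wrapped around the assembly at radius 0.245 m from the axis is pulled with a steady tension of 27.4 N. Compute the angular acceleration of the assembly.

I_disk = ½MR² = ½(10.4)(0.245)² = 0.3121 kg·m².
I_blocks = 3·m·r² = 3(0.649)(0.223)² = 0.09682 kg·m².
Total I = 0.4090 kg·m².
τ = F r = (27.4)(0.245) = 6.713 N·m.
α = τ/I = 6.713/0.4090 = 16.42 rad/s².

α ≈ 16.4 rad/s²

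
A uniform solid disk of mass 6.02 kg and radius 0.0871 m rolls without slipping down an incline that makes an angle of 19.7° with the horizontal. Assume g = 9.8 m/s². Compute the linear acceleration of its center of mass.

Translation along the incline: Mg sinθ − f = Ma.
Rotation about the center: fR = Iα with I = ½MR². No-slip gives a = αR, so f = (I/R²)a = (1/2)M a.
Substituting: Mg sinθ = (1 + 0.5000)Ma, so a = g sinθ/(1 + 0.5000) = (9.8) sin 19.7° / 1.500 = 2.202 m/s².

a ≈ 2.20 m/s²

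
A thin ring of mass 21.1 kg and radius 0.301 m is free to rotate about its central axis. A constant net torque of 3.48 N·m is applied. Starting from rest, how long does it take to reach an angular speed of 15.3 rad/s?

t ≈ 8.40 s

I = MR² = (21.1)(0.301)² = 1.912 kg·m².
α = τ/I = 3.48/1.912 = 1.820 rad/s².
ω = αt ⇒ t = ω/α = 15.3/1.820 = 8.405 s.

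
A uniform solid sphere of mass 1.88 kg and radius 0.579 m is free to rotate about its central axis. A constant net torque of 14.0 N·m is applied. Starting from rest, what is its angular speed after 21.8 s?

ω ≈ 1210 rad/s

I = (2/5)MR² = (2/5)(1.88)(0.579)² = 0.2521 kg·m².
α = τ/I = 14.0/0.2521 = 55.53 rad/s².
ω = ω₀ + αt = 0 + (55.53)(21.8) = 1211 rad/s.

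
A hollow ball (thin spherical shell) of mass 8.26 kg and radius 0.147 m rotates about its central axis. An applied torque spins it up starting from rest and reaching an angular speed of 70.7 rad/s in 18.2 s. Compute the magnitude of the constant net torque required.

I = (2/3)MR² = (2/3)(8.26)(0.147)² = 0.1190 kg·m².
α = Δω/Δt = (70.7 − 0)/18.2 = 3.885 rad/s².
τ = Iα = (0.1190)(3.885) = 0.4622 N·m.

τ ≈ 0.462 N·m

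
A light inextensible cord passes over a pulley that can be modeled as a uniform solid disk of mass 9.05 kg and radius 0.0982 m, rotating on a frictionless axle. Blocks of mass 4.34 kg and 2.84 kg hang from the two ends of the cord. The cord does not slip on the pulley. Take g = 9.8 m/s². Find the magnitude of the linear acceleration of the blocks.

a ≈ 1.26 m/s²

I = ½MR² = (1/2)(9.05)(0.0982)² = 0.04364 kg·m².
Heavier block: m₁g − T₁ = m₁a. Lighter block: T₂ − m₂g = m₂a.
Pulley: (T₁ − T₂)R = Iα = I(a/R), so T₁ − T₂ = (I/R²)a = (1/2)M_p a = 4.525·a.
Adding the three: (m₁ − m₂)g = (m₁ + m₂ + 4.525)a, so a = (4.34 − 2.84)(9.8)/(4.34 + 2.84 + 4.525) = 1.256 m/s².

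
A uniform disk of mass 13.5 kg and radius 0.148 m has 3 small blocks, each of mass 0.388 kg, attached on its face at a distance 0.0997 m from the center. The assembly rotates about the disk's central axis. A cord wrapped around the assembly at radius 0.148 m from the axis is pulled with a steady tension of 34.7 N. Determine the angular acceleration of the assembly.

I_disk = ½MR² = ½(13.5)(0.148)² = 0.1479 kg·m².
I_blocks = 3·m·r² = 3(0.388)(0.0997)² = 0.01157 kg·m².
Total I = 0.1594 kg·m².
τ = F r = (34.7)(0.148) = 5.136 N·m.
α = τ/I = 5.136/0.1594 = 32.21 rad/s².

α ≈ 32.2 rad/s²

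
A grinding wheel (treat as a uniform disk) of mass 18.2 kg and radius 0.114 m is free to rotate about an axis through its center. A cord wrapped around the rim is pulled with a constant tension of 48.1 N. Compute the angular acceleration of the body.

α ≈ 46.4 rad/s²

I = ½MR² = (1/2)(18.2)(0.114)² = 0.1183 kg·m².
τ = F R = (48.1)(0.114) = 5.483 N·m.
From τ = Iα: α = 5.483/0.1183 = 46.37 rad/s².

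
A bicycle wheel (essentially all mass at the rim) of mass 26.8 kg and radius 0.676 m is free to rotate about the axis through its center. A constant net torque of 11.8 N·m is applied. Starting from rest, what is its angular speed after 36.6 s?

I = MR² = (26.8)(0.676)² = 12.25 kg·m².
α = τ/I = 11.8/12.25 = 0.9635 rad/s².
ω = ω₀ + αt = 0 + (0.9635)(36.6) = 35.26 rad/s.

ω ≈ 35.3 rad/s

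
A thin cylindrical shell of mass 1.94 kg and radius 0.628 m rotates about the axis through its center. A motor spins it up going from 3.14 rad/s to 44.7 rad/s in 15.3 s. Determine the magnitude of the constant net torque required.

I = MR² = (1.94)(0.628)² = 0.7651 kg·m².
α = Δω/Δt = (44.7 − 3.14)/15.3 = 2.716 rad/s².
τ = Iα = (0.7651)(2.716) = 2.078 N·m.

τ ≈ 2.08 N·m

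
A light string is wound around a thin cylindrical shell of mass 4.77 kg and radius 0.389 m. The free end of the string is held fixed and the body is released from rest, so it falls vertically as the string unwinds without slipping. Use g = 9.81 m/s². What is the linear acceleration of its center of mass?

a ≈ 4.91 m/s²

Translation: Mg − T = Ma. Rotation about the center: TR = Iα with I = MR².
With a = αR: T = (I/R²)a = M a, so Mg = (1 + 1.000)Ma.
a = g/(1 + 1.000) = 9.81/2.000 = 4.905 m/s².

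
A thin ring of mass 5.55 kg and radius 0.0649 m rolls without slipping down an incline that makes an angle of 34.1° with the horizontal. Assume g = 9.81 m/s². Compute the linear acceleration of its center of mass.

Translation along the incline: Mg sinθ − f = Ma.
Rotation about the center: fR = Iα with I = MR². No-slip gives a = αR, so f = (I/R²)a = M a.
Substituting: Mg sinθ = (1 + 1.000)Ma, so a = g sinθ/(1 + 1.000) = (9.81) sin 34.1° / 2.000 = 2.750 m/s².

a ≈ 2.75 m/s²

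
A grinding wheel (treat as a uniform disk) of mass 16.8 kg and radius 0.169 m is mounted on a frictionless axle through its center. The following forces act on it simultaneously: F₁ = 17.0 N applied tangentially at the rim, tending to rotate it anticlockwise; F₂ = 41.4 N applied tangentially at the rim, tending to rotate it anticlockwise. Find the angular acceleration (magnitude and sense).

I = ½MR² = (1/2)(16.8)(0.169)² = 0.2399 kg·m².
Taking anticlockwise as positive: τ₁ = +(17.0)(0.169) = +2.873 N·m; τ₂ = +(41.4)(0.169) = +6.997 N·m.
Net torque τ = 9.870 N·m.
α = τ/I = 9.870/0.2399 = 41.14 rad/s².

α ≈ 41.1 rad/s², anticlockwise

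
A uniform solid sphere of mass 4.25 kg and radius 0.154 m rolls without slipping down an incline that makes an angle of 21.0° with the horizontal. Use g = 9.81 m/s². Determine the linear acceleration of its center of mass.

Translation along the incline: Mg sinθ − f = Ma.
Rotation about the center: fR = Iα with I = (2/5)MR². No-slip gives a = αR, so f = (I/R²)a = (2/5)M a.
Substituting: Mg sinθ = (1 + 0.4000)Ma, so a = g sinθ/(1 + 0.4000) = (9.81) sin 21.0° / 1.400 = 2.511 m/s².

a ≈ 2.51 m/s²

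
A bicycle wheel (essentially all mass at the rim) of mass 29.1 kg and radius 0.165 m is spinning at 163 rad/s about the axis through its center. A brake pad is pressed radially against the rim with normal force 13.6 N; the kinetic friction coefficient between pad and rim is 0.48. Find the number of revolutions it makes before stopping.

≈ 1560 revolutions

I = MR² = (29.1)(0.165)² = 0.7922 kg·m².
Friction force f = μN = (0.48)(13.6) = 6.528 N at the rim; torque magnitude τ = fR = 1.077 N·m, opposing ω.
|α| = τ/I = 1.077/0.7922 = 1.360 rad/s² (deceleration).
ω² = ω₀² − 2|α|θ with ω = 0 ⇒ θ = ω₀²/(2|α|) = 9771 rad = 1555 rev.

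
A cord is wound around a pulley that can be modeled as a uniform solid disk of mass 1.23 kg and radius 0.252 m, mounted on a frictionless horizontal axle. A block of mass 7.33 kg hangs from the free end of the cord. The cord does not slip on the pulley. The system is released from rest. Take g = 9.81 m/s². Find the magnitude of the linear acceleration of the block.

a ≈ 9.05 m/s²

I = ½MR² = (1/2)(1.23)(0.252)² = 0.03905 kg·m².
Block: mg − T = ma. Pulley: TR = Iα. No-slip: a = αR, so T = (I/R²)a = 0.6150·a.
Then mg = (m + 0.6150)a, so a = (7.33)(9.81)/(7.33 + 0.6150) = 9.051 m/s².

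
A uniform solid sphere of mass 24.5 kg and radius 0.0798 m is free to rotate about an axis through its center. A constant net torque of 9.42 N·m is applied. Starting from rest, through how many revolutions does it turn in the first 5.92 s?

≈ 421 revolutions

I = (2/5)MR² = (2/5)(24.5)(0.0798)² = 0.06241 kg·m².
α = τ/I = 9.42/0.06241 = 150.9 rad/s².
θ = ½αt² = ½(150.9)(5.92)² = 2645 rad.
Revolutions = θ/(2π) = 421.0.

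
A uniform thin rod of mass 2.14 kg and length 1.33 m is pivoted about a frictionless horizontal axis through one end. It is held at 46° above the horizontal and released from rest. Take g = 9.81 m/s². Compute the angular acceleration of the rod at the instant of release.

α ≈ 7.69 rad/s²

About the pivot, I = (1/3)ML² = (1/3)(2.14)(1.33)² = 1.262 kg·m².
The weight acts at the center, a distance L/2 = 0.6650 m from the pivot; τ = Mg(L/2) cos 46° = 9.698 N·m.
α = τ/I = 9.698/1.262 = 7.686 rad/s².
(Equivalently α = (3g/(2L)) cos 46° = 7.686 rad/s².)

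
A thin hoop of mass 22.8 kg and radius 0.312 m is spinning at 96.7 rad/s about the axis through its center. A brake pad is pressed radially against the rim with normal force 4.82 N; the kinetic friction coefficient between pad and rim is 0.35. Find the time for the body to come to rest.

I = MR² = (22.8)(0.312)² = 2.219 kg·m².
Friction force f = μN = (0.35)(4.82) = 1.687 N at the rim; torque magnitude τ = fR = 0.5263 N·m, opposing ω.
|α| = τ/I = 0.5263/2.219 = 0.2372 rad/s² (deceleration).
0 = ω₀ − |α|t ⇒ t = ω₀/|α| = 96.7/0.2372 = 407.8 s.

t ≈ 408 s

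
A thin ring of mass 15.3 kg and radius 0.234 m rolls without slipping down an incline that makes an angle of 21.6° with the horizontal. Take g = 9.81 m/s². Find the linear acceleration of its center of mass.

a ≈ 1.81 m/s²

Translation along the incline: Mg sinθ − f = Ma.
Rotation about the center: fR = Iα with I = MR². No-slip gives a = αR, so f = (I/R²)a = M a.
Substituting: Mg sinθ = (1 + 1.000)Ma, so a = g sinθ/(1 + 1.000) = (9.81) sin 21.6° / 2.000 = 1.806 m/s².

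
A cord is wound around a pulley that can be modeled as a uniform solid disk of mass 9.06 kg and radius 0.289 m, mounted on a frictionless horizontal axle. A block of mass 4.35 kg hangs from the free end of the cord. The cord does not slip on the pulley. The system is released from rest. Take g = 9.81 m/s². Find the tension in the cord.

T ≈ 21.8 N

I = ½MR² = (1/2)(9.06)(0.289)² = 0.3784 kg·m².
Block: mg − T = ma. Pulley: TR = Iα. No-slip: a = αR, so T = (I/R²)a = 4.530·a.
Then mg = (m + 4.530)a, so a = (4.35)(9.81)/(4.35 + 4.530) = 4.806 m/s².
T = 4.530·a = 21.77 N.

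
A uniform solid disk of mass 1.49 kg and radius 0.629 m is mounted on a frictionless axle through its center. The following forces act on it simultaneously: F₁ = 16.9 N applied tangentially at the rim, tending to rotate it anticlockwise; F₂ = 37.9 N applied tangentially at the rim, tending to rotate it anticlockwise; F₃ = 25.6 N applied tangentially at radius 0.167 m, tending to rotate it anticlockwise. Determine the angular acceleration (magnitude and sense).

I = ½MR² = (1/2)(1.49)(0.629)² = 0.2948 kg·m².
Taking anticlockwise as positive: τ₁ = +(16.9)(0.629) = +10.63 N·m; τ₂ = +(37.9)(0.629) = +23.84 N·m; τ₃ = +(25.6)(0.167) = +4.275 N·m.
Net torque τ = 38.74 N·m.
α = τ/I = 38.74/0.2948 = 131.4 rad/s².

α ≈ 131 rad/s², anticlockwise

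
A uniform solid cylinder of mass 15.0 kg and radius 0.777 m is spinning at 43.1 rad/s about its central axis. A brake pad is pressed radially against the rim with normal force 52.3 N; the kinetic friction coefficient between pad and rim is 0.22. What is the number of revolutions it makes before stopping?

≈ 74.9 revolutions

I = ½MR² = (1/2)(15.0)(0.777)² = 4.528 kg·m².
Friction force f = μN = (0.22)(52.3) = 11.51 N at the rim; torque magnitude τ = fR = 8.940 N·m, opposing ω.
|α| = τ/I = 8.940/4.528 = 1.974 rad/s² (deceleration).
ω² = ω₀² − 2|α|θ with ω = 0 ⇒ θ = ω₀²/(2|α|) = 470.4 rad = 74.87 rev.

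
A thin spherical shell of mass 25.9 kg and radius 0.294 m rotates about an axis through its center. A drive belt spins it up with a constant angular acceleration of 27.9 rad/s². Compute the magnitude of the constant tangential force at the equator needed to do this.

F ≈ 142 N

I = (2/3)MR² = (2/3)(25.9)(0.294)² = 1.492 kg·m².
The required torque is τ = Iα = (1.492)(27.90) = 41.64 N·m.
A tangential force at the equator gives τ = FR, so F = τ/R = 41.64/0.294 = 141.6 N.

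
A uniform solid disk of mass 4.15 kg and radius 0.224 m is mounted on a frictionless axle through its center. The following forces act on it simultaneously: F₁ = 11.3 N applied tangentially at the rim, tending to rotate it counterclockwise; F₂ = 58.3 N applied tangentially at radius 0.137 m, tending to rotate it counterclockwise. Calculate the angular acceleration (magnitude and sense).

I = ½MR² = (1/2)(4.15)(0.224)² = 0.1041 kg·m².
Taking counterclockwise as positive: τ₁ = +(11.3)(0.224) = +2.531 N·m; τ₂ = +(58.3)(0.137) = +7.987 N·m.
Net torque τ = 10.52 N·m.
α = τ/I = 10.52/0.1041 = 101.0 rad/s².

α ≈ 101 rad/s², counterclockwise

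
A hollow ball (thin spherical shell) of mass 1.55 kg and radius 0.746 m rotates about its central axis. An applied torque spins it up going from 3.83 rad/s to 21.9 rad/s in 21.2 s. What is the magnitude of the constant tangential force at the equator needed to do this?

F ≈ 0.657 N

I = (2/3)MR² = (2/3)(1.55)(0.746)² = 0.5751 kg·m².
α = Δω/Δt = (21.9 − 3.83)/21.2 = 0.8524 rad/s².
The required torque is τ = Iα = (0.5751)(0.8524) = 0.4902 N·m.
A tangential force at the equator gives τ = FR, so F = τ/R = 0.4902/0.746 = 0.6571 N.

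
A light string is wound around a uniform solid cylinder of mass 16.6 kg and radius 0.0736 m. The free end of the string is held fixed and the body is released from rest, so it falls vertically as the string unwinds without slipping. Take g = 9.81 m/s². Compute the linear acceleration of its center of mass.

Translation: Mg − T = Ma. Rotation about the center: TR = Iα with I = ½MR².
With a = αR: T = (I/R²)a = (1/2)M a, so Mg = (1 + 0.5000)Ma.
a = g/(1 + 0.5000) = 9.81/1.500 = 6.540 m/s².

a ≈ 6.54 m/s²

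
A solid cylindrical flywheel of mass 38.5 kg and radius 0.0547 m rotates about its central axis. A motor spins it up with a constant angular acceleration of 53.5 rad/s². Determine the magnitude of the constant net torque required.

I = ½MR² = (1/2)(38.5)(0.0547)² = 0.05760 kg·m².
τ = Iα = (0.05760)(53.50) = 3.081 N·m.

τ ≈ 3.08 N·m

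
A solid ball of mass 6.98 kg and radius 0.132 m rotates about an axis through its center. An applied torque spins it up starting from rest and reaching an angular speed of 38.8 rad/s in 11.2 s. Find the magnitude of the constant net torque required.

τ ≈ 0.169 N·m

I = (2/5)MR² = (2/5)(6.98)(0.132)² = 0.04865 kg·m².
α = Δω/Δt = (38.8 − 0)/11.2 = 3.464 rad/s².
τ = Iα = (0.04865)(3.464) = 0.1685 N·m.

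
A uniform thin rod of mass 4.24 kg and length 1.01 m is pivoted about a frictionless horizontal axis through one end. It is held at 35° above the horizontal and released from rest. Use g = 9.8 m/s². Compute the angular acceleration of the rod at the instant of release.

α ≈ 11.9 rad/s²

About the pivot, I = (1/3)ML² = (1/3)(4.24)(1.01)² = 1.442 kg·m².
The weight acts at the center, a distance L/2 = 0.5050 m from the pivot; τ = Mg(L/2) cos 35° = 17.19 N·m.
α = τ/I = 17.19/1.442 = 11.92 rad/s².
(Equivalently α = (3g/(2L)) cos 35° = 11.92 rad/s².)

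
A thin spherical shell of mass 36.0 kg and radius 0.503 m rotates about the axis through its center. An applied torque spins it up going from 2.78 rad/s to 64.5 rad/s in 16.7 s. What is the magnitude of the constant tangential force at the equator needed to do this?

I = (2/3)MR² = (2/3)(36.0)(0.503)² = 6.072 kg·m².
α = Δω/Δt = (64.5 − 2.78)/16.7 = 3.696 rad/s².
The required torque is τ = Iα = (6.072)(3.696) = 22.44 N·m.
A tangential force at the equator gives τ = FR, so F = τ/R = 22.44/0.503 = 44.62 N.

F ≈ 44.6 N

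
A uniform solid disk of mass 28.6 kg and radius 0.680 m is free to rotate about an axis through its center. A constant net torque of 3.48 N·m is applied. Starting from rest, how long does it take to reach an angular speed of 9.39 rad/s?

I = ½MR² = (1/2)(28.6)(0.680)² = 6.612 kg·m².
α = τ/I = 3.48/6.612 = 0.5263 rad/s².
ω = αt ⇒ t = ω/α = 9.39/0.5263 = 17.84 s.

t ≈ 17.8 s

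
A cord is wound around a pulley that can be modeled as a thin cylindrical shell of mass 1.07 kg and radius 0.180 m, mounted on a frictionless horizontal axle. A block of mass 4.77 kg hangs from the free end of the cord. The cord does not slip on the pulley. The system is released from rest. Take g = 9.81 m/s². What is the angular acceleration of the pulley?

I = MR² = (1.07)(0.180)² = 0.03467 kg·m².
Block: mg − T = ma. Pulley: TR = Iα. No-slip: a = αR, so T = (I/R²)a = 1.070·a.
Then mg = (m + 1.070)a, so a = (4.77)(9.81)/(4.77 + 1.070) = 8.013 m/s².
α = a/R = 8.013/0.180 = 44.51 rad/s².

α ≈ 44.5 rad/s²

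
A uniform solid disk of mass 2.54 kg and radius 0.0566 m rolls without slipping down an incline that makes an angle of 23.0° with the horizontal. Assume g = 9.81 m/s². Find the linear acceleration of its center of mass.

Translation along the incline: Mg sinθ − f = Ma.
Rotation about the center: fR = Iα with I = ½MR². No-slip gives a = αR, so f = (I/R²)a = (1/2)M a.
Substituting: Mg sinθ = (1 + 0.5000)Ma, so a = g sinθ/(1 + 0.5000) = (9.81) sin 23.0° / 1.500 = 2.555 m/s².

a ≈ 2.56 m/s²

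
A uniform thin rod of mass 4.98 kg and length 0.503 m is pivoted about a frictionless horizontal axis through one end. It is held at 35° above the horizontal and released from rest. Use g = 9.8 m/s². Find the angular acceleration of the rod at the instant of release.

α ≈ 23.9 rad/s²

About the pivot, I = (1/3)ML² = (1/3)(4.98)(0.503)² = 0.4200 kg·m².
The weight acts at the center, a distance L/2 = 0.2515 m from the pivot; τ = Mg(L/2) cos 35° = 10.05 N·m.
α = τ/I = 10.05/0.4200 = 23.94 rad/s².
(Equivalently α = (3g/(2L)) cos 35° = 23.94 rad/s².)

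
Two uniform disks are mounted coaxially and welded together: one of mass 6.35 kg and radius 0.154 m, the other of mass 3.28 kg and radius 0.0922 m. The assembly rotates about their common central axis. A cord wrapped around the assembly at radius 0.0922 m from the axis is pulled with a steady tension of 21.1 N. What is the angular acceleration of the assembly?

α ≈ 21.8 rad/s²

I = ½M₁R₁² + ½M₂R₂² = ½(6.35)(0.154)² + ½(3.28)(0.0922)² = 0.08924 kg·m².
τ = F r = (21.1)(0.0922) = 1.945 N·m.
α = τ/I = 1.945/0.08924 = 21.80 rad/s².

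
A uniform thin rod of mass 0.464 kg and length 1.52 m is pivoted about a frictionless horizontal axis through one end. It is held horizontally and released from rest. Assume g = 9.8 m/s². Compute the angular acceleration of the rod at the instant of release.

α ≈ 9.67 rad/s²

About the pivot, I = (1/3)ML² = (1/3)(0.464)(1.52)² = 0.3573 kg·m².
The weight acts at the center, a distance L/2 = 0.7600 m from the pivot; τ = Mg(L/2) = 3.456 N·m.
α = τ/I = 3.456/0.3573 = 9.671 rad/s².
(Equivalently α = (3g/(2L)) = 9.671 rad/s².)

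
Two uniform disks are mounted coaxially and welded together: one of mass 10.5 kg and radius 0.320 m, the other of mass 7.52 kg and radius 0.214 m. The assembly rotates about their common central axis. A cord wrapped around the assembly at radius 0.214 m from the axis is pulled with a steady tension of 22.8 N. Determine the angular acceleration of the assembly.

α ≈ 6.87 rad/s²

I = ½M₁R₁² + ½M₂R₂² = ½(10.5)(0.320)² + ½(7.52)(0.214)² = 0.7098 kg·m².
τ = F r = (22.8)(0.214) = 4.879 N·m.
α = τ/I = 4.879/0.7098 = 6.874 rad/s².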